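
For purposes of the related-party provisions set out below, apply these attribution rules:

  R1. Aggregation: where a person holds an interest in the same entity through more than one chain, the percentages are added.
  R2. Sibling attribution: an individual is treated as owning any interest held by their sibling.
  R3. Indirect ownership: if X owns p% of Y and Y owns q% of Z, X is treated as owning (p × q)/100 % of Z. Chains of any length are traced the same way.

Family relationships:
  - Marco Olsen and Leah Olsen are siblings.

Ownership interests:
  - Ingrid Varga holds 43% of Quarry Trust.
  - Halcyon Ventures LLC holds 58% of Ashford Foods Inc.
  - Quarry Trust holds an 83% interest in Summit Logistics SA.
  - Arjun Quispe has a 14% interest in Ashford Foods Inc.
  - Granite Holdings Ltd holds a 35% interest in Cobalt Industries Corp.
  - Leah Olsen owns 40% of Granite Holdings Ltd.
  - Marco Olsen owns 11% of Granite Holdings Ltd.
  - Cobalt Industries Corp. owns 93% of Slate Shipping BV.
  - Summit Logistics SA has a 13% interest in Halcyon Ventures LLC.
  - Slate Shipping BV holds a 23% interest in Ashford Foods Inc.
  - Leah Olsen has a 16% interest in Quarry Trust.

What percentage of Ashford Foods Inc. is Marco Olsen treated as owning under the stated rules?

By sibling attribution (R2), Marco Olsen is treated as also owning Leah Olsen's interest in Granite Holdings Ltd, giving 11% + 40% = 51%.
By sibling attribution (R2), Marco Olsen is treated as owning Leah Olsen's 16% interest in Quarry Trust.
Chain via Granite Holdings Ltd → Cobalt Industries Corp. → Slate Shipping BV (R3): 51% × 35% × 93% × 23% = 3.818115% of Ashford Foods Inc.
Chain via Quarry Trust → Summit Logistics SA → Halcyon Ventures LLC (R3): 16% × 83% × 13% × 58% = 1.001312% of Ashford Foods Inc.
Aggregating (R1): 3.818115% + 1.001312% = 4.819427%.

4.819427%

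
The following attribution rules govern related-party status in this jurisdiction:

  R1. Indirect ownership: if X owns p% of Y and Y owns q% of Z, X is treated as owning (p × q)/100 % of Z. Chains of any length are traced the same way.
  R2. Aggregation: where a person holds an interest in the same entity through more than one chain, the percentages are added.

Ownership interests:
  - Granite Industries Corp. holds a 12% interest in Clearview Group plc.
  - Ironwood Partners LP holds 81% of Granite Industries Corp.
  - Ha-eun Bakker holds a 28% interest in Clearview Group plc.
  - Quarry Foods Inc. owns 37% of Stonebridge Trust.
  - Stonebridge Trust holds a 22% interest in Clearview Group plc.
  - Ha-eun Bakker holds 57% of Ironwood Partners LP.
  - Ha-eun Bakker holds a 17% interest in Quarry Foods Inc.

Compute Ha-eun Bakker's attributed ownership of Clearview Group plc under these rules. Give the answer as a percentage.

Chain via Quarry Foods Inc. → Stonebridge Trust (R1): 17% × 37% × 22% = 1.3838% of Clearview Group plc.
Chain via Ironwood Partners LP → Granite Industries Corp. (R1): 57% × 81% × 12% = 5.5404% of Clearview Group plc.
Direct interest in Clearview Group plc: 28%.
Aggregating (R2): 1.3838% + 5.5404% + 28% = 34.9242%.

34.9242%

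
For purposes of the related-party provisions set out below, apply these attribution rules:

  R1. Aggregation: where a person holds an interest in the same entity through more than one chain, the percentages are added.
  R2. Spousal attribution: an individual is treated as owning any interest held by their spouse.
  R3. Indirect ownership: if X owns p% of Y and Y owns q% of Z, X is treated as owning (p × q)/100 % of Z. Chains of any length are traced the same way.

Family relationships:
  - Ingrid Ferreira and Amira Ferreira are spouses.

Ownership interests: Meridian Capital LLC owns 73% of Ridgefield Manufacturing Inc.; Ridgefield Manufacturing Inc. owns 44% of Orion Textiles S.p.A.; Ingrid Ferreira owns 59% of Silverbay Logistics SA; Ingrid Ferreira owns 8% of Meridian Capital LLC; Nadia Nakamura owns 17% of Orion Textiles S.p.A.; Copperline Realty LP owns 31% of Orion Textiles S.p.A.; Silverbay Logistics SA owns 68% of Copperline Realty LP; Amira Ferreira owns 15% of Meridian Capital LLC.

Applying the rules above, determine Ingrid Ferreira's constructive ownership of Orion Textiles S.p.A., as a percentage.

19.8248%

By spousal attribution (R2), Ingrid Ferreira is treated as also owning Amira Ferreira's interest in Meridian Capital LLC, giving 8% + 15% = 23%.
Chain via Silverbay Logistics SA → Copperline Realty LP (R3): 59% × 68% × 31% = 12.4372% of Orion Textiles S.p.A.
Chain via Meridian Capital LLC → Ridgefield Manufacturing Inc. (R3): 23% × 73% × 44% = 7.3876% of Orion Textiles S.p.A.
Aggregating (R1): 12.4372% + 7.3876% = 19.8248%.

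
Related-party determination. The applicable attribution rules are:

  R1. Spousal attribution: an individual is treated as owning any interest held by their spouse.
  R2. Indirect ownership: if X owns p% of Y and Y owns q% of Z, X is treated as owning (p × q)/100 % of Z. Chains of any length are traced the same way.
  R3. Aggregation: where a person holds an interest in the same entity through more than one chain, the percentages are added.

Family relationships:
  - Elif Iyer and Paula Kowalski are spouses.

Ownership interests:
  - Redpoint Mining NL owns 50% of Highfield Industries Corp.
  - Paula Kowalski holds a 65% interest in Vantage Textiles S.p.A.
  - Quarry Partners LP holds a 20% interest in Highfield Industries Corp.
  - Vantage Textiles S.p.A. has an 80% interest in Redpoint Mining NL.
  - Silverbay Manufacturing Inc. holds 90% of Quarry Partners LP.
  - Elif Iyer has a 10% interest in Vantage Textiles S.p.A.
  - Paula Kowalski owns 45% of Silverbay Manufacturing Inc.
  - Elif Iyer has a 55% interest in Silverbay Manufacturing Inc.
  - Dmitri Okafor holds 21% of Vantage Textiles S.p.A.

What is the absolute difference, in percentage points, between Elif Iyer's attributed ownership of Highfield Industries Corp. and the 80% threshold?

32

By spousal attribution (R1), Elif Iyer is treated as also owning Paula Kowalski's interest in Silverbay Manufacturing Inc, giving 55% + 45% = 100%.
By spousal attribution (R1), Elif Iyer is treated as also owning Paula Kowalski's interest in Vantage Textiles S.p.A, giving 10% + 65% = 75%.
Chain via Silverbay Manufacturing Inc. → Quarry Partners LP (R2): 100% × 90% × 20% = 18% of Highfield Industries Corp.
Chain via Vantage Textiles S.p.A. → Redpoint Mining NL (R2): 75% × 80% × 50% = 30% of Highfield Industries Corp.
Aggregating (R3): 18% + 30% = 48%.
48% falls short of the 80% threshold by 32 percentage points.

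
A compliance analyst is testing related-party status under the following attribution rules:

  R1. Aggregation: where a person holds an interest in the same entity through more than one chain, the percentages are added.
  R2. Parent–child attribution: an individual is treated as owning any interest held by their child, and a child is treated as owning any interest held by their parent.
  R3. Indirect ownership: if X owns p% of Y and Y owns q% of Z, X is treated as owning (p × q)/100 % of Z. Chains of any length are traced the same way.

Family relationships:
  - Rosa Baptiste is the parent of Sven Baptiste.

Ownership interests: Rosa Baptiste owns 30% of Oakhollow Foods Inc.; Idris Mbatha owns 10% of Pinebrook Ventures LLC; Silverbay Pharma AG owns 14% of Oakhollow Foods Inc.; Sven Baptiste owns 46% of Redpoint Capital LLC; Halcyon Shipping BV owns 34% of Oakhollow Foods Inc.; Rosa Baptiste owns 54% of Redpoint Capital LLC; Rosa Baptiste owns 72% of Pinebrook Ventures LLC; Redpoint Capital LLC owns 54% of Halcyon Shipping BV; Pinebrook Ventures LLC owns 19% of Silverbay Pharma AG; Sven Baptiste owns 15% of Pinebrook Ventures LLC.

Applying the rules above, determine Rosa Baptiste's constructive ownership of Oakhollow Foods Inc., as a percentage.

By parent–child attribution (R2), Rosa Baptiste is treated as also owning Sven Baptiste's interest in Pinebrook Ventures LLC, giving 72% + 15% = 87%.
By parent–child attribution (R2), Rosa Baptiste is treated as also owning Sven Baptiste's interest in Redpoint Capital LLC, giving 54% + 46% = 100%.
Chain via Pinebrook Ventures LLC → Silverbay Pharma AG (R3): 87% × 19% × 14% = 2.3142% of Oakhollow Foods Inc.
Chain via Redpoint Capital LLC → Halcyon Shipping BV (R3): 100% × 54% × 34% = 18.36% of Oakhollow Foods Inc.
Direct interest in Oakhollow Foods Inc: 30%.
Aggregating (R1): 2.3142% + 18.36% + 30% = 50.6742%.

50.6742%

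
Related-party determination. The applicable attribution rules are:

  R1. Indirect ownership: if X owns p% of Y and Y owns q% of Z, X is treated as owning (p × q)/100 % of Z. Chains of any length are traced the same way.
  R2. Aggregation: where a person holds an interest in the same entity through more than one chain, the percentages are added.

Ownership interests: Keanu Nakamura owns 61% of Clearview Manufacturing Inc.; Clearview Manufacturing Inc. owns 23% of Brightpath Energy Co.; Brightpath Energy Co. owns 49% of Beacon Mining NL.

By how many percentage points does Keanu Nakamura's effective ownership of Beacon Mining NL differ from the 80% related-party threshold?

Chain via Clearview Manufacturing Inc. → Brightpath Energy Co. (R1): 61% × 23% × 49% = 6.8747% of Beacon Mining NL.
6.8747% falls short of the 80% threshold by 73.1253 percentage points.

73.1253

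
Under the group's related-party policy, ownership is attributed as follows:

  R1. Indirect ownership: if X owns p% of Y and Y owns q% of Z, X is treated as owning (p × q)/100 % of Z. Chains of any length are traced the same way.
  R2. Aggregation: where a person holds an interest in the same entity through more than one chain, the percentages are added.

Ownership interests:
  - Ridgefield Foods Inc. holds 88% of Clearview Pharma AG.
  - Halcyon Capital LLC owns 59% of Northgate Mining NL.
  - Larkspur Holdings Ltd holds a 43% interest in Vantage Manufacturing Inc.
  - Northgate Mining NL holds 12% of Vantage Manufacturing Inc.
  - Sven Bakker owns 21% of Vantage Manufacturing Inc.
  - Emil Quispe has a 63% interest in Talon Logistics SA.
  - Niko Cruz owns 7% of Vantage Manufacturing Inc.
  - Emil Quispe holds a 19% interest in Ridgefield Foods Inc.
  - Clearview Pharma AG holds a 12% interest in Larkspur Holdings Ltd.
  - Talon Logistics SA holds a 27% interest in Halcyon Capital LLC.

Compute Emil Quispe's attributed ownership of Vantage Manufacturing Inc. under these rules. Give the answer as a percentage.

Chain via Ridgefield Foods Inc. → Clearview Pharma AG → Larkspur Holdings Ltd (R1): 19% × 88% × 12% × 43% = 0.862752% of Vantage Manufacturing Inc.
Chain via Talon Logistics SA → Halcyon Capital LLC → Northgate Mining NL (R1): 63% × 27% × 59% × 12% = 1.204308% of Vantage Manufacturing Inc.
Aggregating (R2): 0.862752% + 1.204308% = 2.06706%.

2.06706%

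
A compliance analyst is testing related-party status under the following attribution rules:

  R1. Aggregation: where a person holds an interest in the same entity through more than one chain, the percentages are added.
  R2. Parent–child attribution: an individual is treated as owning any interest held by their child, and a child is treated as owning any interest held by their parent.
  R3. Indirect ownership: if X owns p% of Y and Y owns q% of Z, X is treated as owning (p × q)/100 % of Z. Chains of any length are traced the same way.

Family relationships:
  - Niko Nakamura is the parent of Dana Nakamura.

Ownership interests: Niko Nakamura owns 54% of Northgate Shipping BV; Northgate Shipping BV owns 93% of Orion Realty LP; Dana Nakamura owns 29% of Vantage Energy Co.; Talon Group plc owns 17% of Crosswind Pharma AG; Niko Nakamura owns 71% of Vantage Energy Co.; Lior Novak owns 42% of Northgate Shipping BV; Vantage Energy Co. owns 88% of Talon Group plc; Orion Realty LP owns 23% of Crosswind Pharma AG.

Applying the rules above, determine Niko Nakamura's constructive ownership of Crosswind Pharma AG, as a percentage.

By parent–child attribution (R2), Niko Nakamura is treated as also owning Dana Nakamura's interest in Vantage Energy Co, giving 71% + 29% = 100%.
Chain via Vantage Energy Co. → Talon Group plc (R3): 100% × 88% × 17% = 14.96% of Crosswind Pharma AG.
Chain via Northgate Shipping BV → Orion Realty LP (R3): 54% × 93% × 23% = 11.5506% of Crosswind Pharma AG.
Aggregating (R1): 14.96% + 11.5506% = 26.5106%.

26.5106%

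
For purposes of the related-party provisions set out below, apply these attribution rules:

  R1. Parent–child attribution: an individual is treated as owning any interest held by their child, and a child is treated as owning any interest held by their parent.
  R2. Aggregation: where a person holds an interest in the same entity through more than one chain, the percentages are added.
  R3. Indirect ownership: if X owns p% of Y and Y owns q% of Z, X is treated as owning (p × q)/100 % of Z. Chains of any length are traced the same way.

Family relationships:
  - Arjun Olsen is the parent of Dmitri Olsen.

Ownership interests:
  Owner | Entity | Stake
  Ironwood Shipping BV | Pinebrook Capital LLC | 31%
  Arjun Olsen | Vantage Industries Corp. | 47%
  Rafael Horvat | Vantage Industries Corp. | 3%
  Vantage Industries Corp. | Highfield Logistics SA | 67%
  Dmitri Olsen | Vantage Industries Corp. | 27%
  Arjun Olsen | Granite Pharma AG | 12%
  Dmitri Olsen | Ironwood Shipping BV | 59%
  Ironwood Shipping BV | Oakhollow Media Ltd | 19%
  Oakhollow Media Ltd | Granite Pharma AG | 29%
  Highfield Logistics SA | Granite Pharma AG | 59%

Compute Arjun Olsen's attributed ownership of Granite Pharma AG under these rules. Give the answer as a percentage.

By parent–child attribution (R1), Arjun Olsen is treated as also owning Dmitri Olsen's interest in Vantage Industries Corp, giving 47% + 27% = 74%.
By parent–child attribution (R1), Arjun Olsen is treated as owning Dmitri Olsen's 59% interest in Ironwood Shipping BV.
Chain via Vantage Industries Corp. → Highfield Logistics SA (R3): 74% × 67% × 59% = 29.2522% of Granite Pharma AG.
Direct interest in Granite Pharma AG: 12%.
Chain via Ironwood Shipping BV → Oakhollow Media Ltd (R3): 59% × 19% × 29% = 3.2509% of Granite Pharma AG.
Aggregating (R2): 29.2522% + 12% + 3.2509% = 44.5031%.

44.5031%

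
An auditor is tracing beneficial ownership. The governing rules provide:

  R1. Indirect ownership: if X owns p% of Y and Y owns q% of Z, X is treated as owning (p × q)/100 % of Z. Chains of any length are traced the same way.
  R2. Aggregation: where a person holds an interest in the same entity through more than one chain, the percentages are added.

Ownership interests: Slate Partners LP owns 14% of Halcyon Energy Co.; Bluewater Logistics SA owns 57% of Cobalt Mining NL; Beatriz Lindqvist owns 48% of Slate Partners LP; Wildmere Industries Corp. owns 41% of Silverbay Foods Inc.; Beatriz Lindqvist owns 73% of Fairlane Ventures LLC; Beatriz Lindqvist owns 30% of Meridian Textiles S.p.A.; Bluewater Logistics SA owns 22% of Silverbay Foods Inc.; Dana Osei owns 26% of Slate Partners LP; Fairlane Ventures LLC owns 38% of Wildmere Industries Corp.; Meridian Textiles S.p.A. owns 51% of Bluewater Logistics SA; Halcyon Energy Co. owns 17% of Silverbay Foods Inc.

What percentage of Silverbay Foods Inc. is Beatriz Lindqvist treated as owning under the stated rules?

Chain via Meridian Textiles S.p.A. → Bluewater Logistics SA (R1): 30% × 51% × 22% = 3.366% of Silverbay Foods Inc.
Chain via Fairlane Ventures LLC → Wildmere Industries Corp. (R1): 73% × 38% × 41% = 11.3734% of Silverbay Foods Inc.
Chain via Slate Partners LP → Halcyon Energy Co. (R1): 48% × 14% × 17% = 1.1424% of Silverbay Foods Inc.
Aggregating (R2): 3.366% + 11.3734% + 1.1424% = 15.8818%.

15.8818%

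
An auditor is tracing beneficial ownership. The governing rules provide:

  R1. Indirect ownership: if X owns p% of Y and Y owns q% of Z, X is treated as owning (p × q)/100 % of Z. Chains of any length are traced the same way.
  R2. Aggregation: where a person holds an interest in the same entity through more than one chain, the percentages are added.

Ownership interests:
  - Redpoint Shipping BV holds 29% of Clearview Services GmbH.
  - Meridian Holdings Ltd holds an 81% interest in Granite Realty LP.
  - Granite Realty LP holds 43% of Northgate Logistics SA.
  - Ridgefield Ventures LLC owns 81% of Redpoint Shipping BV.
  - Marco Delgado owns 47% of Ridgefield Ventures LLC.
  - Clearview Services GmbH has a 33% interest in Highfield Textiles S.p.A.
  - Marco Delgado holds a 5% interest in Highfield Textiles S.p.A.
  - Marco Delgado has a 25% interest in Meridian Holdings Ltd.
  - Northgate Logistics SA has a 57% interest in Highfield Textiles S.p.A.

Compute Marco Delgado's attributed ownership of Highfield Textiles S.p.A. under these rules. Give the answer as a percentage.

Chain via Ridgefield Ventures LLC → Redpoint Shipping BV → Clearview Services GmbH (R1): 47% × 81% × 29% × 33% = 3.643299% of Highfield Textiles S.p.A.
Chain via Meridian Holdings Ltd → Granite Realty LP → Northgate Logistics SA (R1): 25% × 81% × 43% × 57% = 4.963275% of Highfield Textiles S.p.A.
Direct interest in Highfield Textiles S.p.A: 5%.
Aggregating (R2): 3.643299% + 4.963275% + 5% = 13.606574%.

13.606574%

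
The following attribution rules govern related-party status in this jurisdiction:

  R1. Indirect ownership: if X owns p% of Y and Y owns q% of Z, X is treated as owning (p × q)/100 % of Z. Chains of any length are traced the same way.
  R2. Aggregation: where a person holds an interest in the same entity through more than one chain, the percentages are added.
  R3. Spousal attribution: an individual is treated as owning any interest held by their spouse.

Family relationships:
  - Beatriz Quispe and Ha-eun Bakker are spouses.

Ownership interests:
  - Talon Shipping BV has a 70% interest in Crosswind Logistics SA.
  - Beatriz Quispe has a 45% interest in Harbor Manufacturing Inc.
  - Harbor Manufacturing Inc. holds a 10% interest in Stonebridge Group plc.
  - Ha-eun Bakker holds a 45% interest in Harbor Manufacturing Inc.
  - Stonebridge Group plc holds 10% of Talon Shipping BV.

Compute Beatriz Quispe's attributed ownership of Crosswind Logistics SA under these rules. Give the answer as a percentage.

0.63%

By spousal attribution (R3), Beatriz Quispe is treated as also owning Ha-eun Bakker's interest in Harbor Manufacturing Inc, giving 45% + 45% = 90%.
Chain via Harbor Manufacturing Inc. → Stonebridge Group plc → Talon Shipping BV (R1): 90% × 10% × 10% × 70% = 0.63% of Crosswind Logistics SA.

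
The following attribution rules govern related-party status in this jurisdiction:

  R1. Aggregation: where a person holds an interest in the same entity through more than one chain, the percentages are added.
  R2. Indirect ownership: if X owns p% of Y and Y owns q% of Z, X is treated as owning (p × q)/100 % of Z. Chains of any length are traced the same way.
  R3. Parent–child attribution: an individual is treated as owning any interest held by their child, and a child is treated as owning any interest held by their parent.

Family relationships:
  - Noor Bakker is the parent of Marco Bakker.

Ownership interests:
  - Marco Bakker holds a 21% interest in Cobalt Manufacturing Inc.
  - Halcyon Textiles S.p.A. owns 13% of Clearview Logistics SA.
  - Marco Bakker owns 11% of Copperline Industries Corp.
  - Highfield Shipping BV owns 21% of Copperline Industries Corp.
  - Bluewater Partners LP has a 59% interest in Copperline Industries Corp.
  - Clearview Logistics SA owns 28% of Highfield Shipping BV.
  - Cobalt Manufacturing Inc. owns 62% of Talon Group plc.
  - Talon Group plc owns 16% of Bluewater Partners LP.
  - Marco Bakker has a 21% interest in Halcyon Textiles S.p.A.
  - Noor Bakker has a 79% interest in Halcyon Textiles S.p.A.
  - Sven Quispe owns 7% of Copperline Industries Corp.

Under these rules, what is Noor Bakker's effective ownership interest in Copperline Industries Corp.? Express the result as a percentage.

12.993488%

By parent–child attribution (R3), Noor Bakker is treated as also owning Marco Bakker's interest in Halcyon Textiles S.p.A, giving 79% + 21% = 100%.
By parent–child attribution (R3), Noor Bakker is treated as owning Marco Bakker's 21% interest in Cobalt Manufacturing Inc.
By parent–child attribution (R3), Noor Bakker is treated as owning Marco Bakker's 11% interest in Copperline Industries Corp.
Chain via Halcyon Textiles S.p.A. → Clearview Logistics SA → Highfield Shipping BV (R2): 100% × 13% × 28% × 21% = 0.7644% of Copperline Industries Corp.
Chain via Cobalt Manufacturing Inc. → Talon Group plc → Bluewater Partners LP (R2): 21% × 62% × 16% × 59% = 1.229088% of Copperline Industries Corp.
Direct interest in Copperline Industries Corp: 11%.
Aggregating (R1): 0.7644% + 1.229088% + 11% = 12.993488%.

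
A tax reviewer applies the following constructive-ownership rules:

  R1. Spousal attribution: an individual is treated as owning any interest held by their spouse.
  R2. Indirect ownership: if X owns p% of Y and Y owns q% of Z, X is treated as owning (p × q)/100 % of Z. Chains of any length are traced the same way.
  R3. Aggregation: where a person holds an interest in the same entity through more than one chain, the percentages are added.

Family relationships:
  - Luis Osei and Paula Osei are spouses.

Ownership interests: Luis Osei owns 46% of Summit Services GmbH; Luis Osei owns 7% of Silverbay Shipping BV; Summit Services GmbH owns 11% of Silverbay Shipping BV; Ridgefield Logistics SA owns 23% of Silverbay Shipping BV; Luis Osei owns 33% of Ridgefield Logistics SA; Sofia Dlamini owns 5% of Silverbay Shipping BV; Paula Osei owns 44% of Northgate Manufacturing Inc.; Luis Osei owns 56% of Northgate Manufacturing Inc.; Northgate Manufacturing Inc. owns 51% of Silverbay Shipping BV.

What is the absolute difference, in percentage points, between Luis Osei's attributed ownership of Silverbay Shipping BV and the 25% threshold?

By spousal attribution (R1), Luis Osei is treated as also owning Paula Osei's interest in Northgate Manufacturing Inc, giving 56% + 44% = 100%.
Chain via Summit Services GmbH (R2): 46% × 11% = 5.06% of Silverbay Shipping BV.
Chain via Ridgefield Logistics SA (R2): 33% × 23% = 7.59% of Silverbay Shipping BV.
Chain via Northgate Manufacturing Inc. (R2): 100% × 51% = 51% of Silverbay Shipping BV.
Direct interest in Silverbay Shipping BV: 7%.
Aggregating (R3): 5.06% + 7.59% + 51% + 7% = 70.65%.
70.65% exceeds the 25% threshold by 45.65 percentage points.

45.65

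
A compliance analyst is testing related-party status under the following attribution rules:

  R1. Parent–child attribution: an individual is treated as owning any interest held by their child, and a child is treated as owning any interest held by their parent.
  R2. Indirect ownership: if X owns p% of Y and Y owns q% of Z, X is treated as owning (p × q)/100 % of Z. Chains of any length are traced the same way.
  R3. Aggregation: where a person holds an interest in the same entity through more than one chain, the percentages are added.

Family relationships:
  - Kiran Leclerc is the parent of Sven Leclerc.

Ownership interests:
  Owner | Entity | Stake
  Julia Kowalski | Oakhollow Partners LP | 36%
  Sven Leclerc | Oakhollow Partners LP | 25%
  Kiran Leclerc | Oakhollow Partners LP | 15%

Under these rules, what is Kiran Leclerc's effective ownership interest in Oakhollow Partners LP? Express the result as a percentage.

40%

By parent–child attribution (R1), Kiran Leclerc is treated as also owning Sven Leclerc's interest in Oakhollow Partners LP, giving 15% + 25% = 40%.
Direct interest in Oakhollow Partners LP: 40%.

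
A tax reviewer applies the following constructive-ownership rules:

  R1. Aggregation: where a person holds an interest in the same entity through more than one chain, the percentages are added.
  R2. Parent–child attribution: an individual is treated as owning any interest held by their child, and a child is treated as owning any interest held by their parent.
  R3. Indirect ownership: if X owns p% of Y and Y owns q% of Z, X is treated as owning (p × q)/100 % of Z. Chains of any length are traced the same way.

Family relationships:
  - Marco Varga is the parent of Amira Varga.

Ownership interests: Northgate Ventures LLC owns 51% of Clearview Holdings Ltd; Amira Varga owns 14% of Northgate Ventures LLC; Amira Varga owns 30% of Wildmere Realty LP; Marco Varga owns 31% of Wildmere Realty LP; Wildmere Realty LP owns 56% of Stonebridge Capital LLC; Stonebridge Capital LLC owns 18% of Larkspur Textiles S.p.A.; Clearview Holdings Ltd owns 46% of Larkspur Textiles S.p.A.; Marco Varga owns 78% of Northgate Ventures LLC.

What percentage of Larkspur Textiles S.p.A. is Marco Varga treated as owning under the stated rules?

27.732%

By parent–child attribution (R2), Marco Varga is treated as also owning Amira Varga's interest in Northgate Ventures LLC, giving 78% + 14% = 92%.
By parent–child attribution (R2), Marco Varga is treated as also owning Amira Varga's interest in Wildmere Realty LP, giving 31% + 30% = 61%.
Chain via Northgate Ventures LLC → Clearview Holdings Ltd (R3): 92% × 51% × 46% = 21.5832% of Larkspur Textiles S.p.A.
Chain via Wildmere Realty LP → Stonebridge Capital LLC (R3): 61% × 56% × 18% = 6.1488% of Larkspur Textiles S.p.A.
Aggregating (R1): 21.5832% + 6.1488% = 27.732%.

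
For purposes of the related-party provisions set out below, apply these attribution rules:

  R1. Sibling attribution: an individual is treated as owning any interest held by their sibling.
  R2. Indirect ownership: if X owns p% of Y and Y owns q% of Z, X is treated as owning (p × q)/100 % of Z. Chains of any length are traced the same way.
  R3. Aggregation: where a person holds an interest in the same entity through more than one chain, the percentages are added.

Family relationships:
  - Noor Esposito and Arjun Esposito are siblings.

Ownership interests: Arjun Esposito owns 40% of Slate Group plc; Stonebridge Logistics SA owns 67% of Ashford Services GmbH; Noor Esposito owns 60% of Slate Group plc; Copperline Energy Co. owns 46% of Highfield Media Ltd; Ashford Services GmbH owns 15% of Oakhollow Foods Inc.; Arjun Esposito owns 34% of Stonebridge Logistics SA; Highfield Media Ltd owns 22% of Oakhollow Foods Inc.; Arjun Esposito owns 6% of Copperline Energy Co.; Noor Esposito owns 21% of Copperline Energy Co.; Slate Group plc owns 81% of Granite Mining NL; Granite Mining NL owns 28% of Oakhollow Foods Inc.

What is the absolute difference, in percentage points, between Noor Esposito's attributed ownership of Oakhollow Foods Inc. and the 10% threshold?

By sibling attribution (R1), Noor Esposito is treated as also owning Arjun Esposito's interest in Copperline Energy Co, giving 21% + 6% = 27%.
By sibling attribution (R1), Noor Esposito is treated as also owning Arjun Esposito's interest in Slate Group plc, giving 60% + 40% = 100%.
By sibling attribution (R1), Noor Esposito is treated as owning Arjun Esposito's 34% interest in Stonebridge Logistics SA.
Chain via Copperline Energy Co. → Highfield Media Ltd (R2): 27% × 46% × 22% = 2.7324% of Oakhollow Foods Inc.
Chain via Slate Group plc → Granite Mining NL (R2): 100% × 81% × 28% = 22.68% of Oakhollow Foods Inc.
Chain via Stonebridge Logistics SA → Ashford Services GmbH (R2): 34% × 67% × 15% = 3.417% of Oakhollow Foods Inc.
Aggregating (R3): 2.7324% + 22.68% + 3.417% = 28.8294%.
28.8294% exceeds the 10% threshold by 18.8294 percentage points.

18.8294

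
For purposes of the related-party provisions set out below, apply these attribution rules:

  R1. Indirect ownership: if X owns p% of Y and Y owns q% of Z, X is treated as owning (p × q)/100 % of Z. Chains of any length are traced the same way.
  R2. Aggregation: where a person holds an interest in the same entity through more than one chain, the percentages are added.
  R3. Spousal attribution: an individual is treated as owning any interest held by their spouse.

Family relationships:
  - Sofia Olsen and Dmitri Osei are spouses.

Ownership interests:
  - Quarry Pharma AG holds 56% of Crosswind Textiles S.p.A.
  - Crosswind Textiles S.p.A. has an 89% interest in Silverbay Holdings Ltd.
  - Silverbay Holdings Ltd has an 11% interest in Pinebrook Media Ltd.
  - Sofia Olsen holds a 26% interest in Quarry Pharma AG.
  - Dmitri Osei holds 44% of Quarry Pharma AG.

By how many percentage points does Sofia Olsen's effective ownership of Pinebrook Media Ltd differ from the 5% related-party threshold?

1.16232

By spousal attribution (R3), Sofia Olsen is treated as also owning Dmitri Osei's interest in Quarry Pharma AG, giving 26% + 44% = 70%.
Chain via Quarry Pharma AG → Crosswind Textiles S.p.A. → Silverbay Holdings Ltd (R1): 70% × 56% × 89% × 11% = 3.83768% of Pinebrook Media Ltd.
3.83768% falls short of the 5% threshold by 1.16232 percentage points.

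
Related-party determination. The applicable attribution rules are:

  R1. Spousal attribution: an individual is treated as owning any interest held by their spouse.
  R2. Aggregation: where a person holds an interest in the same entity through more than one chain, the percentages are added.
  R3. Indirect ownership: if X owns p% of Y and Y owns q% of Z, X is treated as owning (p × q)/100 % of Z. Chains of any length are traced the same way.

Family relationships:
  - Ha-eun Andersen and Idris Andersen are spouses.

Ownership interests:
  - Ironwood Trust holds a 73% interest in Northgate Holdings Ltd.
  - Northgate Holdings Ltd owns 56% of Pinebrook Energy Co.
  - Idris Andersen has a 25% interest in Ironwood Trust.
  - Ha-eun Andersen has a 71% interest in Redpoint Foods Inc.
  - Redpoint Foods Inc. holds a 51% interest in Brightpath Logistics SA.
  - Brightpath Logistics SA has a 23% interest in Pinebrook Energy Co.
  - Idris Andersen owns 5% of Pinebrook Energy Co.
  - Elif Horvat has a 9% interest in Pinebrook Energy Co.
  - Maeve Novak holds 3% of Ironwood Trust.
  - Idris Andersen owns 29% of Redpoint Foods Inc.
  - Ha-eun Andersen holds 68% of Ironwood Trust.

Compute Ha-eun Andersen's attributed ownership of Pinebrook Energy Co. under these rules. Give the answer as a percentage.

54.7484%

By spousal attribution (R1), Ha-eun Andersen is treated as also owning Idris Andersen's interest in Redpoint Foods Inc, giving 71% + 29% = 100%.
By spousal attribution (R1), Ha-eun Andersen is treated as also owning Idris Andersen's interest in Ironwood Trust, giving 68% + 25% = 93%.
By spousal attribution (R1), Ha-eun Andersen is treated as owning Idris Andersen's 5% interest in Pinebrook Energy Co.
Chain via Redpoint Foods Inc. → Brightpath Logistics SA (R3): 100% × 51% × 23% = 11.73% of Pinebrook Energy Co.
Chain via Ironwood Trust → Northgate Holdings Ltd (R3): 93% × 73% × 56% = 38.0184% of Pinebrook Energy Co.
Direct interest in Pinebrook Energy Co: 5%.
Aggregating (R2): 11.73% + 38.0184% + 5% = 54.7484%.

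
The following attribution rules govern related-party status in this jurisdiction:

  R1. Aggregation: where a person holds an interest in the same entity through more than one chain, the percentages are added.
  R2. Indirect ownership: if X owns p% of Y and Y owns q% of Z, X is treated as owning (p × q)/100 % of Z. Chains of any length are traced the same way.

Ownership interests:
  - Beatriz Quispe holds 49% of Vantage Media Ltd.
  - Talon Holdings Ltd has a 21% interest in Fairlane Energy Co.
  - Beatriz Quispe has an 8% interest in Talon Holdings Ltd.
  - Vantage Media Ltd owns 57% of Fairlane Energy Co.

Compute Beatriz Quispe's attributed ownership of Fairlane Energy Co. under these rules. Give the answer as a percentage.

29.61%

Chain via Talon Holdings Ltd (R2): 8% × 21% = 1.68% of Fairlane Energy Co.
Chain via Vantage Media Ltd (R2): 49% × 57% = 27.93% of Fairlane Energy Co.
Aggregating (R1): 1.68% + 27.93% = 29.61%.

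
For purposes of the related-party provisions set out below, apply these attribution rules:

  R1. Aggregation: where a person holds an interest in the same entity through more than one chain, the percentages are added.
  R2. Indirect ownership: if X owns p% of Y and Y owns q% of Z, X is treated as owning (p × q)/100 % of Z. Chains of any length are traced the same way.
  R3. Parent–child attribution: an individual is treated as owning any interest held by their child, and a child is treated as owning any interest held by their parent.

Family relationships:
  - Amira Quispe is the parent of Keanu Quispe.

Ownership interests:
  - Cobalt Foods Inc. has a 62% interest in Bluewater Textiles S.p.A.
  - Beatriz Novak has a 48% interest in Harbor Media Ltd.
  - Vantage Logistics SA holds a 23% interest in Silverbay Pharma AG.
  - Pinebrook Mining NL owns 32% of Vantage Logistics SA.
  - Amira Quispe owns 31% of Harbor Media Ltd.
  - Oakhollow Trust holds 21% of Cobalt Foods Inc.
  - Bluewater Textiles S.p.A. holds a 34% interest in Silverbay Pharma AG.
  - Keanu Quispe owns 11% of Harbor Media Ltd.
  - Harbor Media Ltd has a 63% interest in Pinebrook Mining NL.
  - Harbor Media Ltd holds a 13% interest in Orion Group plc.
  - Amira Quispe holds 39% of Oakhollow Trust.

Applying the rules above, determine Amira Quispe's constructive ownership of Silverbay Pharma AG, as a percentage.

3.673908%

By parent–child attribution (R3), Amira Quispe is treated as also owning Keanu Quispe's interest in Harbor Media Ltd, giving 31% + 11% = 42%.
Chain via Oakhollow Trust → Cobalt Foods Inc. → Bluewater Textiles S.p.A. (R2): 39% × 21% × 62% × 34% = 1.726452% of Silverbay Pharma AG.
Chain via Harbor Media Ltd → Pinebrook Mining NL → Vantage Logistics SA (R2): 42% × 63% × 32% × 23% = 1.947456% of Silverbay Pharma AG.
Aggregating (R1): 1.726452% + 1.947456% = 3.673908%.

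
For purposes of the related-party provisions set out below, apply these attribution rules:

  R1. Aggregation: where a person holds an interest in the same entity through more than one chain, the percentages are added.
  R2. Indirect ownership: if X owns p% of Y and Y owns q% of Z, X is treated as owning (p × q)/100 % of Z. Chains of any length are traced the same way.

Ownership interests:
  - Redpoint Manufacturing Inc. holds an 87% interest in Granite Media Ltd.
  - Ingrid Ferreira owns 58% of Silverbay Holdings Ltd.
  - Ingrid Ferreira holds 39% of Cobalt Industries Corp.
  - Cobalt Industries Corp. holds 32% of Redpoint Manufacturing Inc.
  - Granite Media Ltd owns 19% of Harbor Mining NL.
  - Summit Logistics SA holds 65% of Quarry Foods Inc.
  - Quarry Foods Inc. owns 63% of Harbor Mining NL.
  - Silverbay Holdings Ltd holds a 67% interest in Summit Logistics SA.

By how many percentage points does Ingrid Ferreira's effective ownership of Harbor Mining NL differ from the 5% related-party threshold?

Chain via Cobalt Industries Corp. → Redpoint Manufacturing Inc. → Granite Media Ltd (R2): 39% × 32% × 87% × 19% = 2.062944% of Harbor Mining NL.
Chain via Silverbay Holdings Ltd → Summit Logistics SA → Quarry Foods Inc. (R2): 58% × 67% × 65% × 63% = 15.91317% of Harbor Mining NL.
Aggregating (R1): 2.062944% + 15.91317% = 17.976114%.
17.976114% exceeds the 5% threshold by 12.976114 percentage points.

12.976114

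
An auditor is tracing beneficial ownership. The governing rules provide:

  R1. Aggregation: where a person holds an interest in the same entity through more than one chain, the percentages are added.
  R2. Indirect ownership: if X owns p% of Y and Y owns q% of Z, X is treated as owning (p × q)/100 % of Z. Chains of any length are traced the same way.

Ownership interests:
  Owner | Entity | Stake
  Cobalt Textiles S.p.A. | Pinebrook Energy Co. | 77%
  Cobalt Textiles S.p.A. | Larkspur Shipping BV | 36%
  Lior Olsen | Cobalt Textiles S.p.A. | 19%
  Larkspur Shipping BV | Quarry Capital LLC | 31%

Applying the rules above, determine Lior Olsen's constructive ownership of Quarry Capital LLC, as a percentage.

2.1204%

Chain via Cobalt Textiles S.p.A. → Larkspur Shipping BV (R2): 19% × 36% × 31% = 2.1204% of Quarry Capital LLC.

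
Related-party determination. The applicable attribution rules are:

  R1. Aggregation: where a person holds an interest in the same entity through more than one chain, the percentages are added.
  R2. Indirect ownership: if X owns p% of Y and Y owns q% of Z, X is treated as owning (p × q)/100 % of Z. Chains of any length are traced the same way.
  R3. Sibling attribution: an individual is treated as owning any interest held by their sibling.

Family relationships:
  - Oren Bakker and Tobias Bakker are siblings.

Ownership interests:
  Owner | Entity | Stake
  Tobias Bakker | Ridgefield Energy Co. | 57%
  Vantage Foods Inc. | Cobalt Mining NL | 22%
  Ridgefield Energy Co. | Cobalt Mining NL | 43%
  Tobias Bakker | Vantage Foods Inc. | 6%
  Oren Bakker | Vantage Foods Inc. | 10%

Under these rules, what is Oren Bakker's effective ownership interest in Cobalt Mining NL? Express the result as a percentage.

28.03%

By sibling attribution (R3), Oren Bakker is treated as also owning Tobias Bakker's interest in Vantage Foods Inc, giving 10% + 6% = 16%.
By sibling attribution (R3), Oren Bakker is treated as owning Tobias Bakker's 57% interest in Ridgefield Energy Co.
Chain via Vantage Foods Inc. (R2): 16% × 22% = 3.52% of Cobalt Mining NL.
Chain via Ridgefield Energy Co. (R2): 57% × 43% = 24.51% of Cobalt Mining NL.
Aggregating (R1): 3.52% + 24.51% = 28.03%.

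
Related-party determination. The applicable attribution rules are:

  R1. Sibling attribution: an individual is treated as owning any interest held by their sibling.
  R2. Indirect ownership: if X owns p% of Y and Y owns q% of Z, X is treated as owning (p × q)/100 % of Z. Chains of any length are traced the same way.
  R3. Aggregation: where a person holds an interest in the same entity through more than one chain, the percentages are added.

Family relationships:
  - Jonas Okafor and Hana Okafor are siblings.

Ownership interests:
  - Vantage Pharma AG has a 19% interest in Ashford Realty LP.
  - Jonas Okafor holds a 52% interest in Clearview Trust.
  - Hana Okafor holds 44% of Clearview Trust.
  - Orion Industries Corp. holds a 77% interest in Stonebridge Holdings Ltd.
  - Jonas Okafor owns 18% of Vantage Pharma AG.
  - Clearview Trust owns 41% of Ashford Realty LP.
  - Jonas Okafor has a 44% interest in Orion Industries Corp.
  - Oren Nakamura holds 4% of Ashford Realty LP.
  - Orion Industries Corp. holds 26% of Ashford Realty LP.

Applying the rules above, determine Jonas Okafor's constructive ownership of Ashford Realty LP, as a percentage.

54.22%

By sibling attribution (R1), Jonas Okafor is treated as also owning Hana Okafor's interest in Clearview Trust, giving 52% + 44% = 96%.
Chain via Orion Industries Corp. (R2): 44% × 26% = 11.44% of Ashford Realty LP.
Chain via Clearview Trust (R2): 96% × 41% = 39.36% of Ashford Realty LP.
Chain via Vantage Pharma AG (R2): 18% × 19% = 3.42% of Ashford Realty LP.
Aggregating (R3): 11.44% + 39.36% + 3.42% = 54.22%.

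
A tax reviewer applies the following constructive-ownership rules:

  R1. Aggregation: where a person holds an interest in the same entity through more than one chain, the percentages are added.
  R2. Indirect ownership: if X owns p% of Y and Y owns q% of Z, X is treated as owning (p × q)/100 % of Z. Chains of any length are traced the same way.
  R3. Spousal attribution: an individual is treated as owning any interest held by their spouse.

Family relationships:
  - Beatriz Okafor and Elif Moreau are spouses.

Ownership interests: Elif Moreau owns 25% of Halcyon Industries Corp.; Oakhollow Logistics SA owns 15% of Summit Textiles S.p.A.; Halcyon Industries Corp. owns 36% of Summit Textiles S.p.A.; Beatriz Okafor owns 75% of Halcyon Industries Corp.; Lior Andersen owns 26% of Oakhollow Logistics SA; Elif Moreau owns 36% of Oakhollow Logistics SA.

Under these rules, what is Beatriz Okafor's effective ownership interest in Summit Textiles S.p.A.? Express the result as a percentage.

41.4%

By spousal attribution (R3), Beatriz Okafor is treated as also owning Elif Moreau's interest in Halcyon Industries Corp, giving 75% + 25% = 100%.
By spousal attribution (R3), Beatriz Okafor is treated as owning Elif Moreau's 36% interest in Oakhollow Logistics SA.
Chain via Halcyon Industries Corp. (R2): 100% × 36% = 36% of Summit Textiles S.p.A.
Chain via Oakhollow Logistics SA (R2): 36% × 15% = 5.4% of Summit Textiles S.p.A.
Aggregating (R1): 36% + 5.4% = 41.4%.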